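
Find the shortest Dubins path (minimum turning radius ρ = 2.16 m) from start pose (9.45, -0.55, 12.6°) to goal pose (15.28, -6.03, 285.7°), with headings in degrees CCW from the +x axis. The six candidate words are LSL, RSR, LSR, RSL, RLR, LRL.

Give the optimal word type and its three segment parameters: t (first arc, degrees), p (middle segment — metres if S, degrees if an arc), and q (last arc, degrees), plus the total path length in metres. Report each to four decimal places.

RSR: t = 62.9460°, p = 5.1389 m, q = 23.9540°, L = 8.4150 m

Let ψ = atan2(Δy, Δx) = atan2(-5.48, 5.83) = -43.2275° be the start→goal bearing.
Normalize: d = |goal − start| / ρ = 8.001206/2.16 = 3.704262, α = (θ_start − ψ) mod 360° = 55.8275° = 0.974373 rad, β = (θ_goal − ψ) mod 360° = 328.9275° = 5.740868 rad.
Common terms: sin α = 0.827350, cos α = 0.561687, sin β = -0.516122, cos β = 0.856515, cos(α−β) = 0.054079, d² = 13.721558. Work in radians in the unit-radius frame; every candidate has L = ρ·(t + p + q).
LSL: p² = 2 + d² − 2cos(α−β) + 2d(sin α − sin β) = 25.566550; p = √p² = 5.056338; φ = atan2(cos β − cos α, d + sin α − sin β) = 0.058342 rad; t = (φ − α) mod 2π = 5.367154 rad, q = (β − φ) mod 2π = 5.682526 rad → L = 2.16·(5.367154 + 5.056338 + 5.682526) = 2.16·16.106017 = 34.788997 m
RSR: p² = 2 + d² − 2cos(α−β) + 2d(sin β − sin α) = 5.660251; p = √p² = 2.379128; φ = atan2(cos α − cos β, d − sin α + sin β) = -0.124242 rad; t = (α − φ) mod 2π = 1.098616 rad, q = (φ − β) mod 2π = 0.418075 rad → L = 2.16·(1.098616 + 2.379128 + 0.418075) = 2.16·3.895819 = 8.414970 m
LSR: p² = d² − 2 + 2cos(α−β) + 2d(sin α + sin β) = 14.135453; p = √p² = 3.759714; φ = atan2(−cos α − cos β, d + sin α + sin β) − atan2(−2, p) = 0.149377 rad; t = (φ − α) mod 2π = 5.458188 rad, q = (φ − β) mod 2π = 0.691694 rad → L = 2.16·(5.458188 + 3.759714 + 0.691694) = 2.16·9.909597 = 21.404730 m
RSL: p² = d² − 2 + 2cos(α−β) − 2d(sin α + sin β) = 9.523978; p = √p² = 3.086094; φ = atan2(cos α + cos β, d − sin α − sin β) − atan2(2, p) = -0.179111 rad; t = (α − φ) mod 2π = 1.153485 rad, q = (β − φ) mod 2π = 5.919979 rad → L = 2.16·(1.153485 + 3.086094 + 5.919979) = 2.16·10.159558 = 21.944645 m
RLR: c = (6 − d² + 2cos(α−β) + 2d(sin α − sin β))/8 = 0.292469; p = 2π − arccos c = 5.009196 rad; φ = atan2(cos α − cos β, d − sin α + sin β) = -0.124242 rad; t = (α − φ + p/2) mod 2π = 3.603214 rad, q = (α − β − t + p) mod 2π = 2.922674 rad → L = 2.16·(3.603214 + 5.009196 + 2.922674) = 2.16·11.535084 = 24.915781 m
LRL: c = (6 − d² + 2cos(α−β) − 2d(sin α − sin β))/8 = -2.195819, |c| > 1 → infeasible
Shortest: RSR with L = 8.414970 m ≈ 8.4150 m
Convert RSR to answer units (arcs ×180/π): t = 1.098616·180/π = 62.9460°, p = ρ·p = 2.16·2.379128 = 5.1389 m, q = 0.418075·180/π = 23.9540°, L = 8.4150 m.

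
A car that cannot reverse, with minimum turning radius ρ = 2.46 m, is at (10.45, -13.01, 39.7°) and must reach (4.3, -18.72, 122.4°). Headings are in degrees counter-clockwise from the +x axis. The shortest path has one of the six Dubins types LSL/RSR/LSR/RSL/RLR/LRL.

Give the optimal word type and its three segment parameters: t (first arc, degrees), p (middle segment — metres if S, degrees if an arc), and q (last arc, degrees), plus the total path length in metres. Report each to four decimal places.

RSR: t = 195.8176°, p = 6.1729 m, q = 81.4824°, L = 18.0788 m

Let ψ = atan2(Δy, Δx) = atan2(-5.71, -6.15) = -137.1247° be the start→goal bearing.
Normalize: d = |goal − start| / ρ = 8.392056/2.46 = 3.411405, α = (θ_start − ψ) mod 360° = 176.8247° = 3.086173 rad, β = (θ_goal − ψ) mod 360° = 259.5247° = 4.529560 rad.
Common terms: sin α = 0.055392, cos α = -0.998465, sin β = -0.983333, cos β = -0.181812, cos(α−β) = 0.127065, d² = 11.637683. Work in radians in the unit-radius frame; every candidate has L = ρ·(t + p + q).
LSL: p² = 2 + d² − 2cos(α−β) + 2d(sin α − sin β) = 20.470575; p = √p² = 4.524442; φ = atan2(cos β − cos α, d + sin α − sin β) = 0.181493 rad; t = (φ − α) mod 2π = 3.378505 rad, q = (β − φ) mod 2π = 4.348067 rad → L = 2.46·(3.378505 + 4.524442 + 4.348067) = 2.46·12.251015 = 30.137496 m
RSR: p² = 2 + d² − 2cos(α−β) + 2d(sin β − sin α) = 6.296531; p = √p² = 2.509289; φ = atan2(cos α − cos β, d − sin α + sin β) = -0.331489 rad; t = (α − φ) mod 2π = 3.417662 rad, q = (φ − β) mod 2π = 1.422136 rad → L = 2.46·(3.417662 + 2.509289 + 1.422136) = 2.46·7.349087 = 18.078754 m
LSR: p² = d² − 2 + 2cos(α−β) + 2d(sin α + sin β) = 3.560642; p = √p² = 1.886966; φ = atan2(−cos α − cos β, d + sin α + sin β) − atan2(−2, p) = 1.258126 rad; t = (φ − α) mod 2π = 4.455139 rad, q = (φ − β) mod 2π = 3.011751 rad → L = 2.46·(4.455139 + 1.886966 + 3.011751) = 2.46·9.353856 = 23.010487 m
RSL: p² = d² − 2 + 2cos(α−β) − 2d(sin α + sin β) = 16.222981; p = √p² = 4.027776; φ = atan2(cos α + cos β, d − sin α − sin β) − atan2(2, p) = -0.726455 rad; t = (α − φ) mod 2π = 3.812628 rad, q = (β − φ) mod 2π = 5.256015 rad → L = 2.46·(3.812628 + 4.027776 + 5.256015) = 2.46·13.096419 = 32.217190 m
RLR: c = (6 − d² + 2cos(α−β) + 2d(sin α − sin β))/8 = 0.212934; p = 2π − arccos c = 4.926965 rad; φ = atan2(cos α − cos β, d − sin α + sin β) = -0.331489 rad; t = (α − φ + p/2) mod 2π = 5.881145 rad, q = (α − β − t + p) mod 2π = 3.885619 rad → L = 2.46·(5.881145 + 4.926965 + 3.885619) = 2.46·14.693729 = 36.146573 m
LRL: c = (6 − d² + 2cos(α−β) − 2d(sin α − sin β))/8 = -1.558822, |c| > 1 → infeasible
Shortest: RSR with L = 18.078754 m ≈ 18.0788 m
Convert RSR to answer units (arcs ×180/π): t = 3.417662·180/π = 195.8176°, p = ρ·p = 2.46·2.509289 = 6.1729 m, q = 1.422136·180/π = 81.4824°, L = 18.0788 m.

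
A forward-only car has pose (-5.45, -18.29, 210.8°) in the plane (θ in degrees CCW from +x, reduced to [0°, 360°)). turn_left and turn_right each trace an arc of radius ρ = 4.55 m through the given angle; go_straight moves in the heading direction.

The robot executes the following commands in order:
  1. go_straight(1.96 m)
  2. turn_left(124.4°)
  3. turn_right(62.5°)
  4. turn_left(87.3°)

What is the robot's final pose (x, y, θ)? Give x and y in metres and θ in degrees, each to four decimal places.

(0.4691, -35.5840, 0.0000°)

set_pose: (x, y, θ) = (-5.4500, -18.2900, 210.8000°), ρ = 4.55
go_straight(1.96): x += 1.96·cos θ, y += 1.96·sin θ → (-7.1336, -19.2936, 210.8000°)
turn_left(124.4°): centre at ρ to the left, rotate +124.4° → (-6.7123, -27.3323, 335.2000°)
turn_right(62.5°): centre at ρ to the right, rotate −62.5° → (-4.0758, -31.2483, 272.7000°)
turn_left(87.3°): centre at ρ to the left, rotate +87.3° → (0.4691, -35.5840, 360.0000° ≡ 0.0000°)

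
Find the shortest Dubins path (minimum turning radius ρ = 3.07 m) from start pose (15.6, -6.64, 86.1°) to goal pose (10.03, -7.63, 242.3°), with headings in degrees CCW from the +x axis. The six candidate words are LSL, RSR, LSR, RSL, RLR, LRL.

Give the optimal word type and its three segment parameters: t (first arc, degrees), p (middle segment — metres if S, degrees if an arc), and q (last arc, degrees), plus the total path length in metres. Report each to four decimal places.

Let ψ = atan2(Δy, Δx) = atan2(-0.99, -5.57) = -169.9216° be the start→goal bearing.
Normalize: d = |goal − start| / ρ = 5.657296/3.07 = 1.842767, α = (θ_start − ψ) mod 360° = 256.0216° = 4.468420 rad, β = (θ_goal − ψ) mod 360° = 52.2216° = 0.911439 rad.
Common terms: sin α = -0.970387, cos α = -0.241556, sin β = 0.790386, cos β = 0.612609, cos(α−β) = -0.914960, d² = 3.395792. Work in radians in the unit-radius frame; every candidate has L = ρ·(t + p + q).
LSL: p² = 2 + d² − 2cos(α−β) + 2d(sin α − sin β) = 0.736320; p = √p² = 0.858091; φ = atan2(cos β − cos α, d + sin α − sin β) = 1.475096 rad; t = (φ − α) mod 2π = 3.289861 rad, q = (β − φ) mod 2π = 5.719529 rad → L = 3.07·(3.289861 + 0.858091 + 5.719529) = 3.07·9.867481 = 30.293166 m
RSR: p² = 2 + d² − 2cos(α−β) + 2d(sin β − sin α) = 13.715102; p = √p² = 3.703391; φ = atan2(cos α − cos β, d − sin α + sin β) = -0.232739 rad; t = (α − φ) mod 2π = 4.701160 rad, q = (φ − β) mod 2π = 5.139007 rad → L = 3.07·(4.701160 + 3.703391 + 5.139007) = 3.07·13.543557 = 41.578720 m
LSR: p² = d² − 2 + 2cos(α−β) + 2d(sin α + sin β) = -1.097526 < 0 → infeasible
RSL: p² = d² − 2 + 2cos(α−β) − 2d(sin α + sin β) = 0.229272; p = √p² = 0.478823; φ = atan2(cos α + cos β, d − sin α − sin β) − atan2(2, p) = -1.154386 rad; t = (α − φ) mod 2π = 5.622807 rad, q = (β − φ) mod 2π = 2.065826 rad → L = 3.07·(5.622807 + 0.478823 + 2.065826) = 3.07·8.167456 = 25.074088 m
RLR: c = (6 − d² + 2cos(α−β) + 2d(sin α − sin β))/8 = -0.714388; p = 2π − arccos c = 3.916640 rad; φ = atan2(cos α − cos β, d − sin α + sin β) = -0.232739 rad; t = (α − φ + p/2) mod 2π = 0.376294 rad, q = (α − β − t + p) mod 2π = 0.814141 rad → L = 3.07·(0.376294 + 3.916640 + 0.814141) = 3.07·5.107076 = 15.678723 m
LRL: c = (6 − d² + 2cos(α−β) − 2d(sin α − sin β))/8 = 0.907960; p = 2π − arccos c = 5.850779 rad; φ = atan2(cos β − cos α, d + sin α − sin β) = 1.475096 rad; t = (φ − α + p/2) mod 2π = 6.215251 rad, q = (β − α − t + p) mod 2π = 2.361733 rad → L = 3.07·(6.215251 + 5.850779 + 2.361733) = 3.07·14.427762 = 44.293230 m
Shortest: RLR with L = 15.678723 m ≈ 15.6787 m
Convert RLR to answer units (arcs ×180/π): t = 0.376294·180/π = 21.5601°, p = 3.916640·180/π = 224.4070°, q = 0.814141·180/π = 46.6469°, L = 15.6787 m.

RLR: t = 21.5601°, p = 224.4070°, q = 46.6469°, L = 15.6787 m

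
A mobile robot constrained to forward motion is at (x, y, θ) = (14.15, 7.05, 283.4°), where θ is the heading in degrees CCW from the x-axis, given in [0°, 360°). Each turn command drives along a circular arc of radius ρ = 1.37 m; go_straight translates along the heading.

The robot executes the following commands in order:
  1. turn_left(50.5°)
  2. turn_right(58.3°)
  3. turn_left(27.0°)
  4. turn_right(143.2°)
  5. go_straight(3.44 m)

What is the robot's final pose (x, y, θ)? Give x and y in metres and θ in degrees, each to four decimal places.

set_pose: (x, y, θ) = (14.1500, 7.0500, 283.4000°), ρ = 1.37
turn_left(50.5°): centre at ρ to the left, rotate +50.5° → (14.8800, 6.1372, 333.9000°)
turn_right(58.3°): centre at ρ to the right, rotate −58.3° → (15.6407, 5.0406, 275.6000°)
turn_left(27.0°): centre at ρ to the left, rotate +27.0° → (15.8500, 4.4362, 302.6000°)
turn_right(143.2°): centre at ρ to the right, rotate −143.2° → (14.2139, 2.4156, 159.4000°)
go_straight(3.44): x += 3.44·cos θ, y += 3.44·sin θ → (10.9938, 3.6260, 159.4000°)

(10.9938, 3.6260, 159.4000°)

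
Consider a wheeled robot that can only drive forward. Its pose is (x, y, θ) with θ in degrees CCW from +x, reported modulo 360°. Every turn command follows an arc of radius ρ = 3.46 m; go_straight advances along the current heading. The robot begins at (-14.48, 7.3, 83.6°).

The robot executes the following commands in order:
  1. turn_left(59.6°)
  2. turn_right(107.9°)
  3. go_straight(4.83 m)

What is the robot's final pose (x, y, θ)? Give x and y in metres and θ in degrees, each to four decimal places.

(-11.8306, 18.8416, 35.3000°)

set_pose: (x, y, θ) = (-14.4800, 7.3000, 83.6000°), ρ = 3.46
turn_left(59.6°): centre at ρ to the left, rotate +59.6° → (-15.8458, 10.4562, 143.2000°)
turn_right(107.9°): centre at ρ to the right, rotate −107.9° → (-15.7726, 16.0506, 35.3000°)
go_straight(4.83): x += 4.83·cos θ, y += 4.83·sin θ → (-11.8306, 18.8416, 35.3000°)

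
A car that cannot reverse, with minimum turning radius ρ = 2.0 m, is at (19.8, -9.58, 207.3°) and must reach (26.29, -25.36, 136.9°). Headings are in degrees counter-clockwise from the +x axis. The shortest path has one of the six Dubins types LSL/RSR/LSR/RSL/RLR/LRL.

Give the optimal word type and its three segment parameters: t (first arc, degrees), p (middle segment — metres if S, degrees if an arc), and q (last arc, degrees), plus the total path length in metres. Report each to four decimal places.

LSR: t = 107.8579°, p = 13.7647 m, q = 178.2579°, L = 23.7520 m

Let ψ = atan2(Δy, Δx) = atan2(-15.78, 6.49) = -67.6436° be the start→goal bearing.
Normalize: d = |goal − start| / ρ = 17.062488/2.0 = 8.531244, α = (θ_start − ψ) mod 360° = 274.9436° = 4.798671 rad, β = (θ_goal − ψ) mod 360° = 204.5436° = 3.569959 rad.
Common terms: sin α = -0.996280, cos α = 0.086175, sin β = -0.415386, cos β = -0.909645, cos(α−β) = 0.335452, d² = 72.782125. Work in radians in the unit-radius frame; every candidate has L = ρ·(t + p + q).
LSL: p² = 2 + d² − 2cos(α−β) + 2d(sin α − sin β) = 64.199720; p = √p² = 8.012473; φ = atan2(cos β − cos α, d + sin α − sin β) = -0.124606 rad; t = (φ − α) mod 2π = 1.359908 rad, q = (β − φ) mod 2π = 3.694565 rad → L = 2.0·(1.359908 + 8.012473 + 3.694565) = 2.0·13.066946 = 26.133893 m
RSR: p² = 2 + d² − 2cos(α−β) + 2d(sin β − sin α) = 84.022723; p = √p² = 9.166391; φ = atan2(cos α − cos β, d − sin α + sin β) = 0.108853 rad; t = (α − φ) mod 2π = 4.689818 rad, q = (φ − β) mod 2π = 2.822079 rad → L = 2.0·(4.689818 + 9.166391 + 2.822079) = 2.0·16.678288 = 33.356576 m
LSR: p² = d² − 2 + 2cos(α−β) + 2d(sin α + sin β) = 47.366499; p = √p² = 6.882332; φ = atan2(−cos α − cos β, d + sin α + sin β) − atan2(−2, p) = 0.397961 rad; t = (φ − α) mod 2π = 1.882475 rad, q = (φ − β) mod 2π = 3.111187 rad → L = 2.0·(1.882475 + 6.882332 + 3.111187) = 2.0·11.875994 = 23.751989 m
RSL: p² = d² − 2 + 2cos(α−β) − 2d(sin α + sin β) = 95.539558; p = √p² = 9.774434; φ = atan2(cos α + cos β, d − sin α − sin β) − atan2(2, p) = -0.284461 rad; t = (α − φ) mod 2π = 5.083132 rad, q = (β − φ) mod 2π = 3.854420 rad → L = 2.0·(5.083132 + 9.774434 + 3.854420) = 2.0·18.711986 = 37.423972 m
RLR: c = (6 − d² + 2cos(α−β) + 2d(sin α − sin β))/8 = -9.502840, |c| > 1 → infeasible
LRL: c = (6 − d² + 2cos(α−β) − 2d(sin α − sin β))/8 = -7.024965, |c| > 1 → infeasible
Shortest: LSR with L = 23.751989 m ≈ 23.7520 m
Convert LSR to answer units (arcs ×180/π): t = 1.882475·180/π = 107.8579°, p = ρ·p = 2.0·6.882332 = 13.7647 m, q = 3.111187·180/π = 178.2579°, L = 23.7520 m.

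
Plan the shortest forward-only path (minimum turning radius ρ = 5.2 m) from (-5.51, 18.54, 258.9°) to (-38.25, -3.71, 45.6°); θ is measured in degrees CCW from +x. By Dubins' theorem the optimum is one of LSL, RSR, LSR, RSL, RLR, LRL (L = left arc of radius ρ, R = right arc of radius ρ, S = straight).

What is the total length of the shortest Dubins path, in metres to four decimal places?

55.3488 m

Let ψ = atan2(Δy, Δx) = atan2(-22.25, -32.74) = -145.8001° be the start→goal bearing.
Normalize: d = |goal − start| / ρ = 39.584973/5.2 = 7.612495, α = (θ_start − ψ) mod 360° = 44.7001° = 0.780164 rad, β = (θ_goal − ψ) mod 360° = 191.4001° = 3.340562 rad.
Common terms: sin α = 0.703396, cos α = 0.710798, sin β = -0.197659, cos β = -0.980271, cos(α−β) = -0.835807, d² = 57.950078. Work in radians in the unit-radius frame; every candidate has L = ρ·(t + p + q).
LSL: p² = 2 + d² − 2cos(α−β) + 2d(sin α − sin β) = 75.340244; p = √p² = 8.679876; φ = atan2(cos β − cos α, d + sin α − sin β) = -0.196080 rad; t = (φ − α) mod 2π = 5.306941 rad, q = (β − φ) mod 2π = 3.536642 rad → L = 5.2·(5.306941 + 8.679876 + 3.536642) = 5.2·17.523459 = 91.121987 m
RSR: p² = 2 + d² − 2cos(α−β) + 2d(sin β − sin α) = 47.903141; p = √p² = 6.921209; φ = atan2(cos α − cos β, d − sin α + sin β) = 0.246830 rad; t = (α − φ) mod 2π = 0.533334 rad, q = (φ − β) mod 2π = 3.189454 rad → L = 5.2·(0.533334 + 6.921209 + 3.189454) = 5.2·10.643997 = 55.348783 m
LSR: p² = d² − 2 + 2cos(α−β) + 2d(sin α + sin β) = 61.978302; p = √p² = 7.872630; φ = atan2(−cos α − cos β, d + sin α + sin β) − atan2(−2, p) = 0.281963 rad; t = (φ − α) mod 2π = 5.784985 rad, q = (φ − β) mod 2π = 3.224587 rad → L = 5.2·(5.784985 + 7.872630 + 3.224587) = 5.2·16.882201 = 87.787446 m
RSL: p² = d² − 2 + 2cos(α−β) − 2d(sin α + sin β) = 46.578624; p = √p² = 6.824853; φ = atan2(cos α + cos β, d − sin α − sin β) − atan2(2, p) = -0.322965 rad; t = (α − φ) mod 2π = 1.103129 rad, q = (β − φ) mod 2π = 3.663527 rad → L = 5.2·(1.103129 + 6.824853 + 3.663527) = 5.2·11.591509 = 60.275848 m
RLR: c = (6 − d² + 2cos(α−β) + 2d(sin α − sin β))/8 = -4.987893, |c| > 1 → infeasible
LRL: c = (6 − d² + 2cos(α−β) − 2d(sin α − sin β))/8 = -8.417531, |c| > 1 → infeasible
Shortest: RSR with L = 55.348783 m ≈ 55.3488 m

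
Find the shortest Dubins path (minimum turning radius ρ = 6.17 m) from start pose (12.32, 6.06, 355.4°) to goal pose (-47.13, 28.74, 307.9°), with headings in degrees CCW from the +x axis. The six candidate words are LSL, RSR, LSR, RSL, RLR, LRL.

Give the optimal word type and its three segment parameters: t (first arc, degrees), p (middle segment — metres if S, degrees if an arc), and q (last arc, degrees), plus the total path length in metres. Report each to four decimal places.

LSL: t = 164.3488°, p = 58.7051 m, q = 148.1512°, L = 92.3572 m

Let ψ = atan2(Δy, Δx) = atan2(22.68, -59.45) = 159.1183° be the start→goal bearing.
Normalize: d = |goal − start| / ρ = 63.629277/6.17 = 10.312687, α = (θ_start − ψ) mod 360° = 196.2817° = 3.425762 rad, β = (θ_goal − ψ) mod 360° = 148.7817° = 2.596731 rad.
Common terms: sin α = -0.280360, cos α = -0.959895, sin β = 0.518300, cos β = -0.855199, cos(α−β) = 0.675590, d² = 106.351507. Work in radians in the unit-radius frame; every candidate has L = ρ·(t + p + q).
LSL: p² = 2 + d² − 2cos(α−β) + 2d(sin α − sin β) = 90.527659; p = √p² = 9.514602; φ = atan2(cos β − cos α, d + sin α − sin β) = 0.011004 rad; t = (φ − α) mod 2π = 2.868427 rad, q = (β − φ) mod 2π = 2.585727 rad → L = 6.17·(2.868427 + 9.514602 + 2.585727) = 6.17·14.968756 = 92.357227 m
RSR: p² = 2 + d² − 2cos(α−β) + 2d(sin β − sin α) = 123.472995; p = √p² = 11.111840; φ = atan2(cos α − cos β, d − sin α + sin β) = -0.009422 rad; t = (α − φ) mod 2π = 3.435184 rad, q = (φ − β) mod 2π = 3.677033 rad → L = 6.17·(3.435184 + 11.111840 + 3.677033) = 6.17·18.224057 = 112.442432 m
LSR: p² = d² − 2 + 2cos(α−β) + 2d(sin α + sin β) = 110.610286; p = √p² = 10.517143; φ = atan2(−cos α − cos β, d + sin α + sin β) − atan2(−2, p) = 0.358291 rad; t = (φ − α) mod 2π = 3.215714 rad, q = (φ − β) mod 2π = 4.044745 rad → L = 6.17·(3.215714 + 10.517143 + 4.044745) = 6.17·17.777602 = 109.687804 m
RSL: p² = d² − 2 + 2cos(α−β) − 2d(sin α + sin β) = 100.795089; p = √p² = 10.039676; φ = atan2(cos α + cos β, d − sin α − sin β) − atan2(2, p) = -0.374886 rad; t = (α − φ) mod 2π = 3.800648 rad, q = (β − φ) mod 2π = 2.971617 rad → L = 6.17·(3.800648 + 10.039676 + 2.971617) = 6.17·16.811940 = 103.729672 m
RLR: c = (6 − d² + 2cos(α−β) + 2d(sin α − sin β))/8 = -14.434124, |c| > 1 → infeasible
LRL: c = (6 − d² + 2cos(α−β) − 2d(sin α − sin β))/8 = -10.315957, |c| > 1 → infeasible
Shortest: LSL with L = 92.357227 m ≈ 92.3572 m
Convert LSL to answer units (arcs ×180/π): t = 2.868427·180/π = 164.3488°, p = ρ·p = 6.17·9.514602 = 58.7051 m, q = 2.585727·180/π = 148.1512°, L = 92.3572 m.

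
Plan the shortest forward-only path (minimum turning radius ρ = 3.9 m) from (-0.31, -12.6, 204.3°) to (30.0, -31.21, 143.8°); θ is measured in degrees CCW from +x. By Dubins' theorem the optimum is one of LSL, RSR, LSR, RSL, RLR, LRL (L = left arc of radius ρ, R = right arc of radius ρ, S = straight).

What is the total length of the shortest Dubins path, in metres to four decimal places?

Let ψ = atan2(Δy, Δx) = atan2(-18.61, 30.31) = -31.5495° be the start→goal bearing.
Normalize: d = |goal − start| / ρ = 35.567235/3.9 = 9.119804, α = (θ_start − ψ) mod 360° = 235.8495° = 4.116350 rad, β = (θ_goal − ψ) mod 360° = 175.3495° = 3.060425 rad.
Common terms: sin α = -0.827565, cos α = -0.561369, sin β = 0.081078, cos β = -0.996708, cos(α−β) = 0.492424, d² = 83.170822. Work in radians in the unit-radius frame; every candidate has L = ρ·(t + p + q).
LSL: p² = 2 + d² − 2cos(α−β) + 2d(sin α − sin β) = 67.612671; p = √p² = 8.222692; φ = atan2(cos β − cos α, d + sin α − sin β) = -0.052968 rad; t = (φ − α) mod 2π = 2.113867 rad, q = (β − φ) mod 2π = 3.113394 rad → L = 3.9·(2.113867 + 8.222692 + 3.113394) = 3.9·13.449954 = 52.454819 m
RSR: p² = 2 + d² − 2cos(α−β) + 2d(sin β − sin α) = 100.759278; p = √p² = 10.037892; φ = atan2(cos α − cos β, d − sin α + sin β) = 0.043383 rad; t = (α − φ) mod 2π = 4.072966 rad, q = (φ − β) mod 2π = 3.266143 rad → L = 3.9·(4.072966 + 10.037892 + 3.266143) = 3.9·17.377002 = 67.770306 m
LSR: p² = d² − 2 + 2cos(α−β) + 2d(sin α + sin β) = 68.540034; p = √p² = 8.278891; φ = atan2(−cos α − cos β, d + sin α + sin β) − atan2(−2, p) = 0.421009 rad; t = (φ − α) mod 2π = 2.587845 rad, q = (φ − β) mod 2π = 3.643769 rad → L = 3.9·(2.587845 + 8.278891 + 3.643769) = 3.9·14.510505 = 56.590969 m
RSL: p² = d² − 2 + 2cos(α−β) − 2d(sin α + sin β) = 95.771304; p = √p² = 9.786281; φ = atan2(cos α + cos β, d − sin α − sin β) − atan2(2, p) = -0.358218 rad; t = (α − φ) mod 2π = 4.474567 rad, q = (β − φ) mod 2π = 3.418643 rad → L = 3.9·(4.474567 + 9.786281 + 3.418643) = 3.9·17.679491 = 68.950016 m
RLR: c = (6 − d² + 2cos(α−β) + 2d(sin α − sin β))/8 = -11.594910, |c| > 1 → infeasible
LRL: c = (6 − d² + 2cos(α−β) − 2d(sin α − sin β))/8 = -7.451584, |c| > 1 → infeasible
Shortest: LSL with L = 52.454819 m ≈ 52.4548 m

52.4548 m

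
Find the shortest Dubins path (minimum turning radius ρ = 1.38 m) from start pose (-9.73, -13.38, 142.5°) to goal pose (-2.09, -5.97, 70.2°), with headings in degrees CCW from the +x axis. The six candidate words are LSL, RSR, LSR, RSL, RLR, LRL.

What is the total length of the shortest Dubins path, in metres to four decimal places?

11.8417 m

Let ψ = atan2(Δy, Δx) = atan2(7.41, 7.64) = 44.1245° be the start→goal bearing.
Normalize: d = |goal − start| / ρ = 10.643200/1.38 = 7.712464, α = (θ_start − ψ) mod 360° = 98.3755° = 1.716977 rad, β = (θ_goal − ψ) mod 360° = 26.0755° = 0.455104 rad.
Common terms: sin α = 0.989335, cos α = -0.145661, sin β = 0.439556, cos β = 0.898215, cos(α−β) = 0.304033, d² = 59.482094. Work in radians in the unit-radius frame; every candidate has L = ρ·(t + p + q).
LSL: p² = 2 + d² − 2cos(α−β) + 2d(sin α − sin β) = 69.354324; p = √p² = 8.327924; φ = atan2(cos β − cos α, d + sin α − sin β) = 0.125677 rad; t = (φ − α) mod 2π = 4.691885 rad, q = (β − φ) mod 2π = 0.329427 rad → L = 1.38·(4.691885 + 8.327924 + 0.329427) = 1.38·13.349237 = 18.421947 m
RSR: p² = 2 + d² − 2cos(α−β) + 2d(sin β − sin α) = 52.393732; p = √p² = 7.238351; φ = atan2(cos α − cos β, d − sin α + sin β) = -0.144719 rad; t = (α − φ) mod 2π = 1.861696 rad, q = (φ − β) mod 2π = 5.683362 rad → L = 1.38·(1.861696 + 7.238351 + 5.683362) = 1.38·14.783410 = 20.401106 m
LSR: p² = d² − 2 + 2cos(α−β) + 2d(sin α + sin β) = 80.130692; p = √p² = 8.951575; φ = atan2(−cos α − cos β, d + sin α + sin β) − atan2(−2, p) = 0.137675 rad; t = (φ − α) mod 2π = 4.703883 rad, q = (φ − β) mod 2π = 5.965756 rad → L = 1.38·(4.703883 + 8.951575 + 5.965756) = 1.38·19.621215 = 27.077276 m
RSL: p² = d² − 2 + 2cos(α−β) − 2d(sin α + sin β) = 36.049629; p = √p² = 6.004134; φ = atan2(cos α + cos β, d − sin α − sin β) − atan2(2, p) = -0.202346 rad; t = (α − φ) mod 2π = 1.919324 rad, q = (β − φ) mod 2π = 0.657451 rad → L = 1.38·(1.919324 + 6.004134 + 0.657451) = 1.38·8.580908 = 11.841654 m
RLR: c = (6 − d² + 2cos(α−β) + 2d(sin α − sin β))/8 = -5.549216, |c| > 1 → infeasible
LRL: c = (6 − d² + 2cos(α−β) − 2d(sin α − sin β))/8 = -7.669291, |c| > 1 → infeasible
Shortest: RSL with L = 11.841654 m ≈ 11.8417 m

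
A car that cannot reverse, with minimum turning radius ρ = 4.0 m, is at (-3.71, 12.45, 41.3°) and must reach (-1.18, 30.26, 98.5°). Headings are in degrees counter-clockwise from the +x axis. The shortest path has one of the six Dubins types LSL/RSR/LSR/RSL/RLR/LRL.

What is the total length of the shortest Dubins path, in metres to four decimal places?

Let ψ = atan2(Δy, Δx) = atan2(17.81, 2.53) = 81.9149° be the start→goal bearing.
Normalize: d = |goal − start| / ρ = 17.988802/4.0 = 4.497201, α = (θ_start − ψ) mod 360° = 319.3851° = 5.574321 rad, β = (θ_goal − ψ) mod 360° = 16.5851° = 0.289464 rad.
Common terms: sin α = -0.650972, cos α = 0.759102, sin β = 0.285438, cos β = 0.958397, cos(α−β) = 0.541708, d² = 20.224813. Work in radians in the unit-radius frame; every candidate has L = ρ·(t + p + q).
LSL: p² = 2 + d² − 2cos(α−β) + 2d(sin α − sin β) = 12.718943; p = √p² = 3.566363; φ = atan2(cos β − cos α, d + sin α − sin β) = 0.055911 rad; t = (φ − α) mod 2π = 0.764776 rad, q = (β − φ) mod 2π = 0.233553 rad → L = 4.0·(0.764776 + 3.566363 + 0.233553) = 4.0·4.564691 = 18.258764 m
RSR: p² = 2 + d² − 2cos(α−β) + 2d(sin β − sin α) = 29.563849; p = √p² = 5.437265; φ = atan2(cos α − cos β, d − sin α + sin β) = -0.036662 rad; t = (α − φ) mod 2π = 5.610983 rad, q = (φ − β) mod 2π = 5.957060 rad → L = 4.0·(5.610983 + 5.437265 + 5.957060) = 4.0·17.005307 = 68.021228 m
LSR: p² = d² − 2 + 2cos(α−β) + 2d(sin α + sin β) = 16.020472; p = √p² = 4.002558; φ = atan2(−cos α − cos β, d + sin α + sin β) − atan2(−2, p) = 0.069432 rad; t = (φ − α) mod 2π = 0.778296 rad, q = (φ − β) mod 2π = 6.063153 rad → L = 4.0·(0.778296 + 4.002558 + 6.063153) = 4.0·10.844008 = 43.376032 m
RSL: p² = d² − 2 + 2cos(α−β) − 2d(sin α + sin β) = 22.595986; p = √p² = 4.753524; φ = atan2(cos α + cos β, d − sin α − sin β) − atan2(2, p) = -0.058738 rad; t = (α − φ) mod 2π = 5.633059 rad, q = (β − φ) mod 2π = 0.348202 rad → L = 4.0·(5.633059 + 4.753524 + 0.348202) = 4.0·10.734784 = 42.939138 m
RLR: c = (6 − d² + 2cos(α−β) + 2d(sin α − sin β))/8 = -2.695481, |c| > 1 → infeasible
LRL: c = (6 − d² + 2cos(α−β) − 2d(sin α − sin β))/8 = -0.589868; p = 2π − arccos c = 4.081494 rad; φ = atan2(cos β − cos α, d + sin α − sin β) = 0.055911 rad; t = (φ − α + p/2) mod 2π = 2.805522 rad, q = (β − α − t + p) mod 2π = 2.274300 rad → L = 4.0·(2.805522 + 4.081494 + 2.274300) = 4.0·9.161316 = 36.645263 m
Shortest: LSL with L = 18.258764 m ≈ 18.2588 m

18.2588 m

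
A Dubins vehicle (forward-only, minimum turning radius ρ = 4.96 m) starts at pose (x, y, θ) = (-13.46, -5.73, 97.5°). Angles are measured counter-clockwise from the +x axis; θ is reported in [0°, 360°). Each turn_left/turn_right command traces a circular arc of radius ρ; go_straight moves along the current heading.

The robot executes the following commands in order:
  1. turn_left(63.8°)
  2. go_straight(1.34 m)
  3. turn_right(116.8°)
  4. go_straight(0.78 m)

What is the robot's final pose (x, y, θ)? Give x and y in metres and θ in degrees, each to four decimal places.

(-19.3865, 7.5330, 44.5000°)

set_pose: (x, y, θ) = (-13.4600, -5.7300, 97.5000°), ρ = 4.96
turn_left(63.8°): centre at ρ to the left, rotate +63.8° → (-16.7873, -1.6792, 161.3000°)
go_straight(1.34): x += 1.34·cos θ, y += 1.34·sin θ → (-18.0566, -1.2496, 161.3000°)
turn_right(116.8°): centre at ρ to the right, rotate −116.8° → (-19.9429, 6.9863, 44.5000°)
go_straight(0.78): x += 0.78·cos θ, y += 0.78·sin θ → (-19.3865, 7.5330, 44.5000°)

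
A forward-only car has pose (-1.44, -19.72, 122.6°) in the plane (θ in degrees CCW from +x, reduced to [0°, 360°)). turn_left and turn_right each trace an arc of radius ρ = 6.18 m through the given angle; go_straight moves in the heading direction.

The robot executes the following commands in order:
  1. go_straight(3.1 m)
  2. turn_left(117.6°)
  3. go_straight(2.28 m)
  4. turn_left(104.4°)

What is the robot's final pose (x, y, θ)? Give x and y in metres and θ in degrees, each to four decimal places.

set_pose: (x, y, θ) = (-1.4400, -19.7200, 122.6000°), ρ = 6.18
go_straight(3.1): x += 3.1·cos θ, y += 3.1·sin θ → (-3.1102, -17.1084, 122.6000°)
turn_left(117.6°): centre at ρ to the left, rotate +117.6° → (-13.6793, -17.3667, 240.2000°)
go_straight(2.28): x += 2.28·cos θ, y += 2.28·sin θ → (-14.8124, -19.3452, 240.2000°)
turn_left(104.4°): centre at ρ to the left, rotate +104.4° → (-11.0908, -28.3746, 344.6000°)

(-11.0908, -28.3746, 344.6000°)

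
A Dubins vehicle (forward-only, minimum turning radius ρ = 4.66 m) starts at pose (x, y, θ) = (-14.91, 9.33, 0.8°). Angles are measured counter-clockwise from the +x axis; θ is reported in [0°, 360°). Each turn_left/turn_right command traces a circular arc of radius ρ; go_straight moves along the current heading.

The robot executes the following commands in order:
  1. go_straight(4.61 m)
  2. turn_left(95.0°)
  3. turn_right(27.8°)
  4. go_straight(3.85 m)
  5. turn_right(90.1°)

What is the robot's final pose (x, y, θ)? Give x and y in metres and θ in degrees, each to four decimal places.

set_pose: (x, y, θ) = (-14.9100, 9.3300, 0.8000°), ρ = 4.66
go_straight(4.61): x += 4.61·cos θ, y += 4.61·sin θ → (-10.3004, 9.3944, 0.8000°)
turn_left(95.0°): centre at ρ to the left, rotate +95.0° → (-5.7294, 14.5248, 95.8000°)
turn_right(27.8°): centre at ρ to the right, rotate −27.8° → (-5.4139, 16.7414, 68.0000°)
go_straight(3.85): x += 3.85·cos θ, y += 3.85·sin θ → (-3.9717, 20.3111, 68.0000°)
turn_right(90.1°): centre at ρ to the right, rotate −90.1° → (2.1022, 22.8830, -22.1000° ≡ 337.9000°)

(2.1022, 22.8830, 337.9000°)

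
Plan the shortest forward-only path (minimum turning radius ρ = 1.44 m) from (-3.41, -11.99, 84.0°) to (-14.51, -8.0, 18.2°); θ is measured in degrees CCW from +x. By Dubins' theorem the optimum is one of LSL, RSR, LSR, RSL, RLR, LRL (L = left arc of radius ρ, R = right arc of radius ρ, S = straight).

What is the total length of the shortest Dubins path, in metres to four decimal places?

Let ψ = atan2(Δy, Δx) = atan2(3.99, -11.10) = 160.2285° be the start→goal bearing.
Normalize: d = |goal − start| / ρ = 11.795342/1.44 = 8.191210, α = (θ_start − ψ) mod 360° = 283.7715° = 4.952746 rad, β = (θ_goal − ψ) mod 360° = 217.9715° = 3.804320 rad.
Common terms: sin α = -0.971253, cos α = 0.238050, sin β = -0.615269, cos β = -0.788317, cos(α−β) = 0.409923, d² = 67.095920. Work in radians in the unit-radius frame; every candidate has L = ρ·(t + p + q).
LSL: p² = 2 + d² − 2cos(α−β) + 2d(sin α − sin β) = 62.444191; p = √p² = 7.902164; φ = atan2(cos β − cos α, d + sin α − sin β) = -0.130252 rad; t = (φ − α) mod 2π = 1.200187 rad, q = (β − φ) mod 2π = 3.934572 rad → L = 1.44·(1.200187 + 7.902164 + 3.934572) = 1.44·13.036922 = 18.773168 m
RSR: p² = 2 + d² − 2cos(α−β) + 2d(sin β − sin α) = 74.107957; p = √p² = 8.608598; φ = atan2(cos α − cos β, d − sin α + sin β) = 0.119510 rad; t = (α − φ) mod 2π = 4.833236 rad, q = (φ − β) mod 2π = 2.598376 rad → L = 1.44·(4.833236 + 8.608598 + 2.598376) = 1.44·16.040210 = 23.097902 m
LSR: p² = d² − 2 + 2cos(α−β) + 2d(sin α + sin β) = 39.924700; p = √p² = 6.318600; φ = atan2(−cos α − cos β, d + sin α + sin β) − atan2(−2, p) = 0.389671 rad; t = (φ − α) mod 2π = 1.720110 rad, q = (φ − β) mod 2π = 2.868537 rad → L = 1.44·(1.720110 + 6.318600 + 2.868537) = 1.44·10.907247 = 15.706435 m
RSL: p² = d² − 2 + 2cos(α−β) − 2d(sin α + sin β) = 91.906832; p = √p² = 9.586805; φ = atan2(cos α + cos β, d − sin α − sin β) − atan2(2, p) = -0.261889 rad; t = (α − φ) mod 2π = 5.214635 rad, q = (β − φ) mod 2π = 4.066208 rad → L = 1.44·(5.214635 + 9.586805 + 4.066208) = 1.44·18.867648 = 27.169413 m
RLR: c = (6 − d² + 2cos(α−β) + 2d(sin α − sin β))/8 = -8.263495, |c| > 1 → infeasible
LRL: c = (6 − d² + 2cos(α−β) − 2d(sin α − sin β))/8 = -6.805524, |c| > 1 → infeasible
Shortest: LSR with L = 15.706435 m ≈ 15.7064 m

15.7064 m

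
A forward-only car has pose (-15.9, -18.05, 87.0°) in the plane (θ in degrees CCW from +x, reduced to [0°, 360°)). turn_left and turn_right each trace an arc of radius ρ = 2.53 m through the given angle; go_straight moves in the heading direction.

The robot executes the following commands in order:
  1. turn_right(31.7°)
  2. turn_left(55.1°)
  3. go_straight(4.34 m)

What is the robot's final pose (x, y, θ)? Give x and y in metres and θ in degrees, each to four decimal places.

(-16.6750, -10.3522, 110.4000°)

set_pose: (x, y, θ) = (-15.9000, -18.0500, 87.0000°), ρ = 2.53
turn_right(31.7°): centre at ρ to the right, rotate −31.7° → (-15.4535, -16.7421, 55.3000°)
turn_left(55.1°): centre at ρ to the left, rotate +55.1° → (-15.1622, -14.4200, 110.4000°)
go_straight(4.34): x += 4.34·cos θ, y += 4.34·sin θ → (-16.6750, -10.3522, 110.4000°)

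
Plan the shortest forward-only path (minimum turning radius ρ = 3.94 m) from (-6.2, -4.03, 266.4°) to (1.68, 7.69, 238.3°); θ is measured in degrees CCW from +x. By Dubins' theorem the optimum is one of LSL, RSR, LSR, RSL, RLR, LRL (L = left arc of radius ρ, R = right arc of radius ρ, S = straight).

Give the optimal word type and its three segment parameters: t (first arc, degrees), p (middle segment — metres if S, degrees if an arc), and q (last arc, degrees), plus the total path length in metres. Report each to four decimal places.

LSL: t = 147.1878°, p = 12.2980 m, q = 184.7122°, L = 35.1214 m

Let ψ = atan2(Δy, Δx) = atan2(11.72, 7.88) = 56.0849° be the start→goal bearing.
Normalize: d = |goal − start| / ρ = 14.122776/3.94 = 3.584461, α = (θ_start − ψ) mod 360° = 210.3151° = 3.670691 rad, β = (θ_goal − ψ) mod 360° = 182.2151° = 3.180254 rad.
Common terms: sin α = -0.504755, cos α = -0.863262, sin β = -0.038651, cos β = -0.999253, cos(α−β) = 0.882127, d² = 12.848360. Work in radians in the unit-radius frame; every candidate has L = ρ·(t + p + q).
LSL: p² = 2 + d² − 2cos(α−β) + 2d(sin α − sin β) = 9.742643; p = √p² = 3.121321; φ = atan2(cos β − cos α, d + sin α − sin β) = -0.043582 rad; t = (φ − α) mod 2π = 2.568912 rad, q = (β − φ) mod 2π = 3.223836 rad → L = 3.94·(2.568912 + 3.121321 + 3.223836) = 3.94·8.914069 = 35.121430 m
RSR: p² = 2 + d² − 2cos(α−β) + 2d(sin β − sin α) = 16.425569; p = √p² = 4.052847; φ = atan2(cos α − cos β, d − sin α + sin β) = 0.033561 rad; t = (α − φ) mod 2π = 3.637131 rad, q = (φ − β) mod 2π = 3.136492 rad → L = 3.94·(3.637131 + 4.052847 + 3.136492) = 3.94·10.826470 = 42.656291 m
LSR: p² = d² − 2 + 2cos(α−β) + 2d(sin α + sin β) = 8.716974; p = √p² = 2.952452; φ = atan2(−cos α − cos β, d + sin α + sin β) − atan2(−2, p) = 1.144927 rad; t = (φ − α) mod 2π = 3.757422 rad, q = (φ − β) mod 2π = 4.247859 rad → L = 3.94·(3.757422 + 2.952452 + 4.247859) = 3.94·10.957733 = 43.173468 m
RSL: p² = d² − 2 + 2cos(α−β) − 2d(sin α + sin β) = 16.508253; p = √p² = 4.063035; φ = atan2(cos α + cos β, d − sin α − sin β) − atan2(2, p) = -0.881278 rad; t = (α − φ) mod 2π = 4.551969 rad, q = (β − φ) mod 2π = 4.061532 rad → L = 3.94·(4.551969 + 4.063035 + 4.061532) = 3.94·12.676536 = 49.945554 m
RLR: c = (6 − d² + 2cos(α−β) + 2d(sin α − sin β))/8 = -1.053196, |c| > 1 → infeasible
LRL: c = (6 − d² + 2cos(α−β) − 2d(sin α − sin β))/8 = -0.217830; p = 2π − arccos c = 4.492798 rad; φ = atan2(cos β − cos α, d + sin α − sin β) = -0.043582 rad; t = (φ − α + p/2) mod 2π = 4.815311 rad, q = (β − α − t + p) mod 2π = 5.470235 rad → L = 3.94·(4.815311 + 4.492798 + 5.470235) = 3.94·14.778344 = 58.226675 m
Shortest: LSL with L = 35.121430 m ≈ 35.1214 m
Convert LSL to answer units (arcs ×180/π): t = 2.568912·180/π = 147.1878°, p = ρ·p = 3.94·3.121321 = 12.2980 m, q = 3.223836·180/π = 184.7122°, L = 35.1214 m.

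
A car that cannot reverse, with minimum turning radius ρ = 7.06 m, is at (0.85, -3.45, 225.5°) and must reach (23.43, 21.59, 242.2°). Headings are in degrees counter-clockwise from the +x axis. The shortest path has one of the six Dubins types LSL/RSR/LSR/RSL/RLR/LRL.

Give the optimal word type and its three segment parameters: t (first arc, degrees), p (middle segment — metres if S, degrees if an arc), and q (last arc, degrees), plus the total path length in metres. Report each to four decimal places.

RSR: t = 177.9236°, p = 31.6784 m, q = 165.3764°, L = 73.9799 m

Let ψ = atan2(Δy, Δx) = atan2(25.04, 22.58) = 47.9572° be the start→goal bearing.
Normalize: d = |goal − start| / ρ = 33.717325/7.06 = 4.775825, α = (θ_start − ψ) mod 360° = 177.5428° = 3.098706 rad, β = (θ_goal − ψ) mod 360° = 194.2428° = 3.390176 rad.
Common terms: sin α = 0.042873, cos α = -0.999081, sin β = -0.246031, cos β = -0.969262, cos(α−β) = 0.957822, d² = 22.808505. Work in radians in the unit-radius frame; every candidate has L = ρ·(t + p + q).
LSL: p² = 2 + d² − 2cos(α−β) + 2d(sin α − sin β) = 25.652376; p = √p² = 5.064817; φ = atan2(cos β − cos α, d + sin α − sin β) = 0.005887 rad; t = (φ − α) mod 2π = 3.190367 rad, q = (β − φ) mod 2π = 3.384289 rad → L = 7.06·(3.190367 + 5.064817 + 3.384289) = 7.06·11.639473 = 82.174677 m
RSR: p² = 2 + d² − 2cos(α−β) + 2d(sin β − sin α) = 20.133344; p = √p² = 4.487020; φ = atan2(cos α − cos β, d − sin α + sin β) = -0.006646 rad; t = (α − φ) mod 2π = 3.105352 rad, q = (φ − β) mod 2π = 2.886364 rad → L = 7.06·(3.105352 + 4.487020 + 2.886364) = 7.06·10.478735 = 73.979868 m
LSR: p² = d² − 2 + 2cos(α−β) + 2d(sin α + sin β) = 20.783656; p = √p² = 4.558910; φ = atan2(−cos α − cos β, d + sin α + sin β) − atan2(−2, p) = 0.819903 rad; t = (φ − α) mod 2π = 4.004382 rad, q = (φ − β) mod 2π = 3.712912 rad → L = 7.06·(4.004382 + 4.558910 + 3.712912) = 7.06·12.276204 = 86.670000 m
RSL: p² = d² − 2 + 2cos(α−β) − 2d(sin α + sin β) = 24.664644; p = √p² = 4.966351; φ = atan2(cos α + cos β, d − sin α − sin β) − atan2(2, p) = -0.759315 rad; t = (α − φ) mod 2π = 3.858021 rad, q = (β − φ) mod 2π = 4.149491 rad → L = 7.06·(3.858021 + 4.966351 + 4.149491) = 7.06·12.973863 = 91.595473 m
RLR: c = (6 − d² + 2cos(α−β) + 2d(sin α − sin β))/8 = -1.516668, |c| > 1 → infeasible
LRL: c = (6 − d² + 2cos(α−β) − 2d(sin α − sin β))/8 = -2.206547, |c| > 1 → infeasible
Shortest: RSR with L = 73.979868 m ≈ 73.9799 m
Convert RSR to answer units (arcs ×180/π): t = 3.105352·180/π = 177.9236°, p = ρ·p = 7.06·4.487020 = 31.6784 m, q = 2.886364·180/π = 165.3764°, L = 73.9799 m.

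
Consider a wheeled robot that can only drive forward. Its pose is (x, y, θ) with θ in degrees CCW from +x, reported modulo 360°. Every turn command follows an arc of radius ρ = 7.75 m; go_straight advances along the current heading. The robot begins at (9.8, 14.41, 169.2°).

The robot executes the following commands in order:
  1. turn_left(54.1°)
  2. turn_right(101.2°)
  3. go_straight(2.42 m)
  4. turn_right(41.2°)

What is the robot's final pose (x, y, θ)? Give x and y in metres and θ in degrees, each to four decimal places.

(-11.2208, 21.3535, 80.9000°)

set_pose: (x, y, θ) = (9.8000, 14.4100, 169.2000°), ρ = 7.75
turn_left(54.1°): centre at ρ to the left, rotate +54.1° → (3.0327, 12.4375, 223.3000°)
turn_right(101.2°): centre at ρ to the right, rotate −101.2° → (-8.8476, 13.9594, 122.1000°)
go_straight(2.42): x += 2.42·cos θ, y += 2.42·sin θ → (-10.1336, 16.0094, 122.1000°)
turn_right(41.2°): centre at ρ to the right, rotate −41.2° → (-11.2208, 21.3535, 80.9000°)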